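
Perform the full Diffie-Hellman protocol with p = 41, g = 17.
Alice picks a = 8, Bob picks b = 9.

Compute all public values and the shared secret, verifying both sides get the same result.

Step 1: A = g^a mod p = 17^8 mod 41 = 16.
Step 2: B = g^b mod p = 17^9 mod 41 = 26.
Step 3: Alice computes s = B^a mod p = 26^8 mod 41 = 18.
Step 4: Bob computes s = A^b mod p = 16^9 mod 41 = 18.
Both sides agree: shared secret = 18.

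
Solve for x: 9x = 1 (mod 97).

Step 1: We need x such that 9 * x = 1 (mod 97).
Step 2: Using the extended Euclidean algorithm or trial:
  9 * 54 = 486 = 5 * 97 + 1.
Step 3: Since 486 mod 97 = 1, the inverse is x = 54.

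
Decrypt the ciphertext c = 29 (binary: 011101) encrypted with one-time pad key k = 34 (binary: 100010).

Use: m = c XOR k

Step 1: XOR ciphertext with key:
  Ciphertext: 011101
  Key:        100010
  XOR:        111111
Step 2: Plaintext = 111111 = 63 in decimal.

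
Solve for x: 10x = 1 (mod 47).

Step 1: We need x such that 10 * x = 1 (mod 47).
Step 2: Using the extended Euclidean algorithm or trial:
  10 * 33 = 330 = 7 * 47 + 1.
Step 3: Since 330 mod 47 = 1, the inverse is x = 33.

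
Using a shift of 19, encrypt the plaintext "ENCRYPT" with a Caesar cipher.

Step 1: For each letter, shift forward by 19 positions (mod 26).
  E (position 4) -> position (4+19) mod 26 = 23 -> X
  N (position 13) -> position (13+19) mod 26 = 6 -> G
  C (position 2) -> position (2+19) mod 26 = 21 -> V
  R (position 17) -> position (17+19) mod 26 = 10 -> K
  Y (position 24) -> position (24+19) mod 26 = 17 -> R
  P (position 15) -> position (15+19) mod 26 = 8 -> I
  T (position 19) -> position (19+19) mod 26 = 12 -> M
Result: XGVKRIM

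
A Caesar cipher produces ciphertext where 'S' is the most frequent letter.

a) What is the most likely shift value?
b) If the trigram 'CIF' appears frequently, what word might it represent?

Step 1: In English, 'E' is the most frequent letter (12.7%).
Step 2: The most frequent ciphertext letter is 'S' (position 18).
Step 3: Shift = (18 - 4) mod 26 = 14.
Step 4: Decrypt 'CIF' by shifting back 14:
  C -> O
  I -> U
  F -> R
Step 5: 'CIF' decrypts to 'OUR'.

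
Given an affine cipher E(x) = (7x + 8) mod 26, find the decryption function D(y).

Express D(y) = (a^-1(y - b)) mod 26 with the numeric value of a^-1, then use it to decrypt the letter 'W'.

Step 1: Find a^-1, the modular inverse of 7 mod 26.
Step 2: We need 7 * a^-1 = 1 (mod 26).
Step 3: 7 * 15 = 105 = 4 * 26 + 1, so a^-1 = 15.
Step 4: D(y) = 15(y - 8) mod 26.
Step 5: Apply to 'W' (y = 22): D(22) = 15 * (22 - 8) mod 26 = 15 * 14 mod 26 = 2 -> 'C'.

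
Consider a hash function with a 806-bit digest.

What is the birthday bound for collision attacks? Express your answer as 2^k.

Step 1: The birthday paradox gives collision probability ~50% after sqrt(2^n) = 2^(n/2) hashes.
Step 2: For 806-bit output: 2^(806/2) = 2^403.
Step 3: Approximately 2^403 hash computations needed.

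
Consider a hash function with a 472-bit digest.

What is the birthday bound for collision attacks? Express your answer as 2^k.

Step 1: The birthday paradox gives collision probability ~50% after sqrt(2^n) = 2^(n/2) hashes.
Step 2: For 472-bit output: 2^(472/2) = 2^236.
Step 3: Approximately 2^236 hash computations needed.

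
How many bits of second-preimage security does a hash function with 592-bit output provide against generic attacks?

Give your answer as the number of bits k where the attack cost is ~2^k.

Step 1: The hash has a 592-bit output.
Step 2: Second-preimage resistance means: given a specific input x, it should be infeasible to find a different y with h(y) = h(x).
With a 592-bit output, a generic search for a second preimage costs about 2^592 evaluations (each trial matches the fixed target with probability 2^-592).
Step 3: Security level = 592 bits.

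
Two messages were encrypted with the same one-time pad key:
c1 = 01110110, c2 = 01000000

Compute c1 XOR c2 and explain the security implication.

Step 1: c1 XOR c2 = (m1 XOR k) XOR (m2 XOR k).
Step 2: By XOR associativity/commutativity: = m1 XOR m2 XOR k XOR k = m1 XOR m2.
Step 3: 01110110 XOR 01000000 = 00110110 = 54.
Step 4: The key cancels out! An attacker learns m1 XOR m2 = 54, revealing the relationship between plaintexts.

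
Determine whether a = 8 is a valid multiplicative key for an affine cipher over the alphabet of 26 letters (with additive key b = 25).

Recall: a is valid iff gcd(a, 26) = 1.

Step 1: Compute gcd(8, 26).
Step 2: gcd(8, 26) = 2.
Since gcd = 2 != 1, 8 shares a common factor with 26, so it cannot be used.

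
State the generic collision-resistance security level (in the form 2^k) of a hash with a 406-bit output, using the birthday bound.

Step 1: The birthday paradox gives collision probability ~50% after sqrt(2^n) = 2^(n/2) hashes.
Step 2: For 406-bit output: 2^(406/2) = 2^203.
Step 3: Approximately 2^203 hash computations needed.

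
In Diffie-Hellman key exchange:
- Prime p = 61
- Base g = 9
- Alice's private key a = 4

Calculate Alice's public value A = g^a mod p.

Step 1: A = g^a mod p = 9^4 mod 61.
  9^1 mod 61 = 9
  9^2 mod 61 = (9 * 9) mod 61 = 20
  9^3 mod 61 = (20 * 9) mod 61 = 58
  9^4 mod 61 = (58 * 9) mod 61 = 34
Result: A = 34.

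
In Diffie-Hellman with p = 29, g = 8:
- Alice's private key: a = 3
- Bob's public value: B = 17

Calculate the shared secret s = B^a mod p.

Step 1: s = B^a mod p = 17^3 mod 29.
  17^1 mod 29 = 17
  17^2 mod 29 = (17 * 17) mod 29 = 28
  17^3 mod 29 = (28 * 17) mod 29 = 12
Result: shared secret = 12.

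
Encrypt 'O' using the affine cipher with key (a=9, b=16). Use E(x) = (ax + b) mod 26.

Step 1: Convert 'O' to number: x = 14.
Step 2: E(14) = (9 * 14 + 16) mod 26 = 142 mod 26 = 12.
Step 3: Convert 12 back to letter: M.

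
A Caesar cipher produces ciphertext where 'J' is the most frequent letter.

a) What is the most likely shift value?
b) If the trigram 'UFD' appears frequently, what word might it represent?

Step 1: In English, 'E' is the most frequent letter (12.7%).
Step 2: The most frequent ciphertext letter is 'J' (position 9).
Step 3: Shift = (9 - 4) mod 26 = 5.
Step 4: Decrypt 'UFD' by shifting back 5:
  U -> P
  F -> A
  D -> Y
Step 5: 'UFD' decrypts to 'PAY'.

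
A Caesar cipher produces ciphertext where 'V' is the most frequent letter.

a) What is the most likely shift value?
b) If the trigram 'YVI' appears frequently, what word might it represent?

Step 1: In English, 'E' is the most frequent letter (12.7%).
Step 2: The most frequent ciphertext letter is 'V' (position 21).
Step 3: Shift = (21 - 4) mod 26 = 17.
Step 4: Decrypt 'YVI' by shifting back 17:
  Y -> H
  V -> E
  I -> R
Step 5: 'YVI' decrypts to 'HER'.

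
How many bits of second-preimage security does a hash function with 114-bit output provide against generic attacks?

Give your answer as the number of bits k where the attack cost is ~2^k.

Step 1: The hash has a 114-bit output.
Step 2: Second-preimage resistance means: given a specific input x, it should be infeasible to find a different y with h(y) = h(x).
With a 114-bit output, a generic search for a second preimage costs about 2^114 evaluations (each trial matches the fixed target with probability 2^-114).
Step 3: Security level = 114 bits.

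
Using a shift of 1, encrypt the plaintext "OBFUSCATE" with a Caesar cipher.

Step 1: For each letter, shift forward by 1 positions (mod 26).
  O (position 14) -> position (14+1) mod 26 = 15 -> P
  B (position 1) -> position (1+1) mod 26 = 2 -> C
  F (position 5) -> position (5+1) mod 26 = 6 -> G
  U (position 20) -> position (20+1) mod 26 = 21 -> V
  S (position 18) -> position (18+1) mod 26 = 19 -> T
  C (position 2) -> position (2+1) mod 26 = 3 -> D
  A (position 0) -> position (0+1) mod 26 = 1 -> B
  T (position 19) -> position (19+1) mod 26 = 20 -> U
  E (position 4) -> position (4+1) mod 26 = 5 -> F
Result: PCGVTDBUF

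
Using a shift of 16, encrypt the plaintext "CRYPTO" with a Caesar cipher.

Step 1: For each letter, shift forward by 16 positions (mod 26).
  C (position 2) -> position (2+16) mod 26 = 18 -> S
  R (position 17) -> position (17+16) mod 26 = 7 -> H
  Y (position 24) -> position (24+16) mod 26 = 14 -> O
  P (position 15) -> position (15+16) mod 26 = 5 -> F
  T (position 19) -> position (19+16) mod 26 = 9 -> J
  O (position 14) -> position (14+16) mod 26 = 4 -> E
Result: SHOFJE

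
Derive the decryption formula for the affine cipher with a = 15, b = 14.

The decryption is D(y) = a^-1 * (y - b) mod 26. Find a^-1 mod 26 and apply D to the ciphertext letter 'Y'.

Step 1: Find a^-1, the modular inverse of 15 mod 26.
Step 2: We need 15 * a^-1 = 1 (mod 26).
Step 3: 15 * 7 = 105 = 4 * 26 + 1, so a^-1 = 7.
Step 4: D(y) = 7(y - 14) mod 26.
Step 5: Apply to 'Y' (y = 24): D(24) = 7 * (24 - 14) mod 26 = 7 * 10 mod 26 = 18 -> 'S'.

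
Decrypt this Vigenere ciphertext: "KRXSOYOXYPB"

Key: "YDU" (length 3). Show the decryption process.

Step 1: Key 'YDU' has length 3. Extended key: YDUYDUYDUYD
Step 2: Decrypt each position:
  K(10) - Y(24) = 12 = M
  R(17) - D(3) = 14 = O
  X(23) - U(20) = 3 = D
  S(18) - Y(24) = 20 = U
  O(14) - D(3) = 11 = L
  Y(24) - U(20) = 4 = E
  O(14) - Y(24) = 16 = Q
  X(23) - D(3) = 20 = U
  Y(24) - U(20) = 4 = E
  P(15) - Y(24) = 17 = R
  B(1) - D(3) = 24 = Y
Plaintext: MODULEQUERY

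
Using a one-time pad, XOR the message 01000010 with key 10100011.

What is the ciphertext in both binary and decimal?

Step 1: Write out the XOR operation bit by bit:
  Message: 01000010
  Key:     10100011
  XOR:     11100001
Step 2: Convert to decimal: 11100001 = 225.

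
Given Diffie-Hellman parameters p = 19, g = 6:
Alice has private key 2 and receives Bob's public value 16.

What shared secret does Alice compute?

Step 1: s = B^a mod p = 16^2 mod 19.
  16^1 mod 19 = 16
  16^2 mod 19 = (16 * 16) mod 19 = 9
Result: shared secret = 9.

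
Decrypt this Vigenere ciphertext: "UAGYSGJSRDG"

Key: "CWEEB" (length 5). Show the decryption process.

Step 1: Key 'CWEEB' has length 5. Extended key: CWEEBCWEEBC
Step 2: Decrypt each position:
  U(20) - C(2) = 18 = S
  A(0) - W(22) = 4 = E
  G(6) - E(4) = 2 = C
  Y(24) - E(4) = 20 = U
  S(18) - B(1) = 17 = R
  G(6) - C(2) = 4 = E
  J(9) - W(22) = 13 = N
  S(18) - E(4) = 14 = O
  R(17) - E(4) = 13 = N
  D(3) - B(1) = 2 = C
  G(6) - C(2) = 4 = E
Plaintext: SECURENONCE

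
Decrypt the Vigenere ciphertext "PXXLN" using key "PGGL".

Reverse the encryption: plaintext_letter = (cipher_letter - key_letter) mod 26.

Step 1: Extend key: PGGLP
Step 2: Decrypt each letter (c - k) mod 26:
  P(15) - P(15) = (15-15) mod 26 = 0 = A
  X(23) - G(6) = (23-6) mod 26 = 17 = R
  X(23) - G(6) = (23-6) mod 26 = 17 = R
  L(11) - L(11) = (11-11) mod 26 = 0 = A
  N(13) - P(15) = (13-15) mod 26 = 24 = Y
Plaintext: ARRAY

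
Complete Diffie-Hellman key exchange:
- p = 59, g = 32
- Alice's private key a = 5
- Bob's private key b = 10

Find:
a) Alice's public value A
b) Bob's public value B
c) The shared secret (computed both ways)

Step 1: A = g^a mod p = 32^5 mod 59 = 11.
Step 2: B = g^b mod p = 32^10 mod 59 = 3.
Step 3: Alice computes s = B^a mod p = 3^5 mod 59 = 7.
Step 4: Bob computes s = A^b mod p = 11^10 mod 59 = 7.
Both sides agree: shared secret = 7.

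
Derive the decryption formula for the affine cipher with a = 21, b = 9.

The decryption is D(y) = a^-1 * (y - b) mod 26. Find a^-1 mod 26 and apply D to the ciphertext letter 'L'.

Step 1: Find a^-1, the modular inverse of 21 mod 26.
Step 2: We need 21 * a^-1 = 1 (mod 26).
Step 3: 21 * 5 = 105 = 4 * 26 + 1, so a^-1 = 5.
Step 4: D(y) = 5(y - 9) mod 26.
Step 5: Apply to 'L' (y = 11): D(11) = 5 * (11 - 9) mod 26 = 5 * 2 mod 26 = 10 -> 'K'.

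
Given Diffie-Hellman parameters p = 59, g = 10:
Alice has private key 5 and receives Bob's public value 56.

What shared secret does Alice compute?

Step 1: s = B^a mod p = 56^5 mod 59.
  56^1 mod 59 = 56
  56^2 mod 59 = (56 * 56) mod 59 = 9
  56^3 mod 59 = (9 * 56) mod 59 = 32
  56^4 mod 59 = (32 * 56) mod 59 = 22
  56^5 mod 59 = (22 * 56) mod 59 = 52
Result: shared secret = 52.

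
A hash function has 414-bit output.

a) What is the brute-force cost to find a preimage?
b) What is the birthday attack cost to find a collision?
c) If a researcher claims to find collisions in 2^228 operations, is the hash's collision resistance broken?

Step 1: Preimage resistance requires brute-force of 2^414 operations.
Step 2: Collision resistance (birthday bound) = 2^(414/2) = 2^207.
Step 3: The claimed attack costs 2^228 operations.
Step 4: Since 2^228 >= 2^207, the claimed attack is no faster than the generic birthday attack, so this does not break collision resistance.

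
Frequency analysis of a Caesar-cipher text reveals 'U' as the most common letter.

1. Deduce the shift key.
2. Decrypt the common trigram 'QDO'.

Step 1: In English, 'E' is the most frequent letter (12.7%).
Step 2: The most frequent ciphertext letter is 'U' (position 20).
Step 3: Shift = (20 - 4) mod 26 = 16.
Step 4: Decrypt 'QDO' by shifting back 16:
  Q -> A
  D -> N
  O -> Y
Step 5: 'QDO' decrypts to 'ANY'.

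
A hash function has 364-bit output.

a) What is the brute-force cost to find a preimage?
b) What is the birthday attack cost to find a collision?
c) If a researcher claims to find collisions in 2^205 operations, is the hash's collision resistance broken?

Step 1: Preimage resistance requires brute-force of 2^364 operations.
Step 2: Collision resistance (birthday bound) = 2^(364/2) = 2^182.
Step 3: The claimed attack costs 2^205 operations.
Step 4: Since 2^205 >= 2^182, the claimed attack is no faster than the generic birthday attack, so this does not break collision resistance.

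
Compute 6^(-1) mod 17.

Step 1: We need x such that 6 * x = 1 (mod 17).
Step 2: Using the extended Euclidean algorithm or trial:
  6 * 3 = 18 = 1 * 17 + 1.
Step 3: Since 18 mod 17 = 1, the inverse is x = 3.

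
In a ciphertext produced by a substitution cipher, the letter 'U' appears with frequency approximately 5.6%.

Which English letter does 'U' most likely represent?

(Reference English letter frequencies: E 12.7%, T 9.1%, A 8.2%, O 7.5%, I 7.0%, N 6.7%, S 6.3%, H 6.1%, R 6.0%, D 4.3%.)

Step 1: The observed frequency is 5.6%.
Step 2: Compare with English frequencies:
  E: 12.7% (difference: 7.1%)
  T: 9.1% (difference: 3.5%)
  A: 8.2% (difference: 2.6%)
  O: 7.5% (difference: 1.9%)
  I: 7.0% (difference: 1.4%)
  N: 6.7% (difference: 1.1%)
  S: 6.3% (difference: 0.7%)
  H: 6.1% (difference: 0.5%)
  R: 6.0% (difference: 0.4%) <-- closest
  D: 4.3% (difference: 1.3%)
Step 3: 'U' most likely represents 'R' (frequency 6.0%).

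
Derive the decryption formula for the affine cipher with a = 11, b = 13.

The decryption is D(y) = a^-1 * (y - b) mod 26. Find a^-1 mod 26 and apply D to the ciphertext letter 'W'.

Step 1: Find a^-1, the modular inverse of 11 mod 26.
Step 2: We need 11 * a^-1 = 1 (mod 26).
Step 3: 11 * 19 = 209 = 8 * 26 + 1, so a^-1 = 19.
Step 4: D(y) = 19(y - 13) mod 26.
Step 5: Apply to 'W' (y = 22): D(22) = 19 * (22 - 13) mod 26 = 19 * 9 mod 26 = 15 -> 'P'.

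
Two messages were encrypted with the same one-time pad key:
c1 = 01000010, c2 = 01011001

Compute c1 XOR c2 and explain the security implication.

Step 1: c1 XOR c2 = (m1 XOR k) XOR (m2 XOR k).
Step 2: By XOR associativity/commutativity: = m1 XOR m2 XOR k XOR k = m1 XOR m2.
Step 3: 01000010 XOR 01011001 = 00011011 = 27.
Step 4: The key cancels out! An attacker learns m1 XOR m2 = 27, revealing the relationship between plaintexts.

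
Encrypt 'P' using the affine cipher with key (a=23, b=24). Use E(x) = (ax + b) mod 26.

Step 1: Convert 'P' to number: x = 15.
Step 2: E(15) = (23 * 15 + 24) mod 26 = 369 mod 26 = 5.
Step 3: Convert 5 back to letter: F.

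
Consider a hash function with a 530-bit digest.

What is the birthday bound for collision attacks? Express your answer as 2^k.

Step 1: The birthday paradox gives collision probability ~50% after sqrt(2^n) = 2^(n/2) hashes.
Step 2: For 530-bit output: 2^(530/2) = 2^265.
Step 3: Approximately 2^265 hash computations needed.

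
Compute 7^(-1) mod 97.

Step 1: We need x such that 7 * x = 1 (mod 97).
Step 2: Using the extended Euclidean algorithm or trial:
  7 * 14 = 98 = 1 * 97 + 1.
Step 3: Since 98 mod 97 = 1, the inverse is x = 14.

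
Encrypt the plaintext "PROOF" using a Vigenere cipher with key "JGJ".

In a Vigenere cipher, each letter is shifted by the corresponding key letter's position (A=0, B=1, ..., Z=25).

Step 1: Repeat key to match plaintext length:
  Plaintext: PROOF
  Key:       JGJJG
Step 2: Encrypt each letter:
  P(15) + J(9) = (15+9) mod 26 = 24 = Y
  R(17) + G(6) = (17+6) mod 26 = 23 = X
  O(14) + J(9) = (14+9) mod 26 = 23 = X
  O(14) + J(9) = (14+9) mod 26 = 23 = X
  F(5) + G(6) = (5+6) mod 26 = 11 = L
Ciphertext: YXXXL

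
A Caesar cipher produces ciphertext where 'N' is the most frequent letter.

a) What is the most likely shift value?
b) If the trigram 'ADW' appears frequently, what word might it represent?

Step 1: In English, 'E' is the most frequent letter (12.7%).
Step 2: The most frequent ciphertext letter is 'N' (position 13).
Step 3: Shift = (13 - 4) mod 26 = 9.
Step 4: Decrypt 'ADW' by shifting back 9:
  A -> R
  D -> U
  W -> N
Step 5: 'ADW' decrypts to 'RUN'.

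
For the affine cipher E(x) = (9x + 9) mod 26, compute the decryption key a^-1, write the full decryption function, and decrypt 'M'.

Step 1: Find a^-1, the modular inverse of 9 mod 26.
Step 2: We need 9 * a^-1 = 1 (mod 26).
Step 3: 9 * 3 = 27 = 1 * 26 + 1, so a^-1 = 3.
Step 4: D(y) = 3(y - 9) mod 26.
Step 5: Apply to 'M' (y = 12): D(12) = 3 * (12 - 9) mod 26 = 3 * 3 mod 26 = 9 -> 'J'.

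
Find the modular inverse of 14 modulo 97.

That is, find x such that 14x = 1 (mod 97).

Step 1: We need x such that 14 * x = 1 (mod 97).
Step 2: Using the extended Euclidean algorithm or trial:
  14 * 7 = 98 = 1 * 97 + 1.
Step 3: Since 98 mod 97 = 1, the inverse is x = 7.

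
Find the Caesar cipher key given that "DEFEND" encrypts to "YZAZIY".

Step 1: Compare first letters: D (position 3) -> Y (position 24).
Step 2: Shift = (24 - 3) mod 26 = 21.
The shift value is 21.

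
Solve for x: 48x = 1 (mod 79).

Step 1: We need x such that 48 * x = 1 (mod 79).
Step 2: Using the extended Euclidean algorithm or trial:
  48 * 28 = 1344 = 17 * 79 + 1.
Step 3: Since 1344 mod 79 = 1, the inverse is x = 28.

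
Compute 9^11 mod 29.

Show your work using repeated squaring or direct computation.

Step 1: Compute 9^11 mod 29 step by step, reducing modulo 29 at each step.
  9^1 mod 29 = 9
  9^2 mod 29 = (9 * 9) mod 29 = 23
  9^3 mod 29 = (23 * 9) mod 29 = 4
  9^4 mod 29 = (4 * 9) mod 29 = 7
  9^5 mod 29 = (7 * 9) mod 29 = 5
  9^6 mod 29 = (5 * 9) mod 29 = 16
  9^7 mod 29 = (16 * 9) mod 29 = 28
  9^8 mod 29 = (28 * 9) mod 29 = 20
  9^9 mod 29 = (20 * 9) mod 29 = 6
  9^10 mod 29 = (6 * 9) mod 29 = 25
  9^11 mod 29 = (25 * 9) mod 29 = 22
Step 2: Result = 22.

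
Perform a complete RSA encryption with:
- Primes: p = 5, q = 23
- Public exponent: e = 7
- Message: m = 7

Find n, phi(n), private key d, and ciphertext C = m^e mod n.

Step 1: n = 5 * 23 = 115.
Step 2: phi(n) = (5-1)(23-1) = 4 * 22 = 88.
Step 3: Find d = 7^(-1) mod 88 = 63.
  Verify: 7 * 63 = 441 = 1 (mod 88).
Step 4: C = 7^7 mod 115 = 28.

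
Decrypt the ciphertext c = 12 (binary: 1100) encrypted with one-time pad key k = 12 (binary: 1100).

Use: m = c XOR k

Step 1: XOR ciphertext with key:
  Ciphertext: 1100
  Key:        1100
  XOR:        0000
Step 2: Plaintext = 0000 = 0 in decimal.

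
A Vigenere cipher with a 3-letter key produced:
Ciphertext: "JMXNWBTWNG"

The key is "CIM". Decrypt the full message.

Step 1: Key 'CIM' has length 3. Extended key: CIMCIMCIMC
Step 2: Decrypt each position:
  J(9) - C(2) = 7 = H
  M(12) - I(8) = 4 = E
  X(23) - M(12) = 11 = L
  N(13) - C(2) = 11 = L
  W(22) - I(8) = 14 = O
  B(1) - M(12) = 15 = P
  T(19) - C(2) = 17 = R
  W(22) - I(8) = 14 = O
  N(13) - M(12) = 1 = B
  G(6) - C(2) = 4 = E
Plaintext: HELLOPROBE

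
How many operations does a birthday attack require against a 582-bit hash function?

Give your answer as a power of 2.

Step 1: The birthday paradox gives collision probability ~50% after sqrt(2^n) = 2^(n/2) hashes.
Step 2: For 582-bit output: 2^(582/2) = 2^291.
Step 3: Approximately 2^291 hash computations needed.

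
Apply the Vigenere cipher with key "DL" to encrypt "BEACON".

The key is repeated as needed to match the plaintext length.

Step 1: Repeat key to match plaintext length:
  Plaintext: BEACON
  Key:       DLDLDL
Step 2: Encrypt each letter:
  B(1) + D(3) = (1+3) mod 26 = 4 = E
  E(4) + L(11) = (4+11) mod 26 = 15 = P
  A(0) + D(3) = (0+3) mod 26 = 3 = D
  C(2) + L(11) = (2+11) mod 26 = 13 = N
  O(14) + D(3) = (14+3) mod 26 = 17 = R
  N(13) + L(11) = (13+11) mod 26 = 24 = Y
Ciphertext: EPDNRY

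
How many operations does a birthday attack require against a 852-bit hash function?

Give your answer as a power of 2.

Step 1: The birthday paradox gives collision probability ~50% after sqrt(2^n) = 2^(n/2) hashes.
Step 2: For 852-bit output: 2^(852/2) = 2^426.
Step 3: Approximately 2^426 hash computations needed.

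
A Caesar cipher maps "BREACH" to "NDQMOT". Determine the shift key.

Step 1: Compare first letters: B (position 1) -> N (position 13).
Step 2: Shift = (13 - 1) mod 26 = 12.
The shift value is 12.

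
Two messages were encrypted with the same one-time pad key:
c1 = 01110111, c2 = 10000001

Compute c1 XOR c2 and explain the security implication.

Step 1: c1 XOR c2 = (m1 XOR k) XOR (m2 XOR k).
Step 2: By XOR associativity/commutativity: = m1 XOR m2 XOR k XOR k = m1 XOR m2.
Step 3: 01110111 XOR 10000001 = 11110110 = 246.
Step 4: The key cancels out! An attacker learns m1 XOR m2 = 246, revealing the relationship between plaintexts.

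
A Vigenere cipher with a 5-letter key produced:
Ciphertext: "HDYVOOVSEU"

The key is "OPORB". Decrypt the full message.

Step 1: Key 'OPORB' has length 5. Extended key: OPORBOPORB
Step 2: Decrypt each position:
  H(7) - O(14) = 19 = T
  D(3) - P(15) = 14 = O
  Y(24) - O(14) = 10 = K
  V(21) - R(17) = 4 = E
  O(14) - B(1) = 13 = N
  O(14) - O(14) = 0 = A
  V(21) - P(15) = 6 = G
  S(18) - O(14) = 4 = E
  E(4) - R(17) = 13 = N
  U(20) - B(1) = 19 = T
Plaintext: TOKENAGENT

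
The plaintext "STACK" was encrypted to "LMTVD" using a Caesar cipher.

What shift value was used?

Step 1: Compare first letters: S (position 18) -> L (position 11).
Step 2: Shift = (11 - 18) mod 26 = 19.
The shift value is 19.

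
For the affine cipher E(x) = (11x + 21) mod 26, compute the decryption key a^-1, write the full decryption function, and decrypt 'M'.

Step 1: Find a^-1, the modular inverse of 11 mod 26.
Step 2: We need 11 * a^-1 = 1 (mod 26).
Step 3: 11 * 19 = 209 = 8 * 26 + 1, so a^-1 = 19.
Step 4: D(y) = 19(y - 21) mod 26.
Step 5: Apply to 'M' (y = 12): D(12) = 19 * (12 - 21) mod 26 = 19 * -9 mod 26 = 11 -> 'L'.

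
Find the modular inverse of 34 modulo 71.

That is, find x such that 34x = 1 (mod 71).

Step 1: We need x such that 34 * x = 1 (mod 71).
Step 2: Using the extended Euclidean algorithm or trial:
  34 * 23 = 782 = 11 * 71 + 1.
Step 3: Since 782 mod 71 = 1, the inverse is x = 23.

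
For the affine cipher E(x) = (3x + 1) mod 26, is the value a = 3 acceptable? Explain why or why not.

Step 1: Compute gcd(3, 26).
Step 2: gcd(3, 26) = 1.
Since gcd = 1, 3 is coprime with 26, so it is a valid key.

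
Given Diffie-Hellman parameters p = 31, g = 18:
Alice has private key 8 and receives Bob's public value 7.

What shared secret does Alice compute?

Step 1: s = B^a mod p = 7^8 mod 31.
  7^1 mod 31 = 7
  7^2 mod 31 = (7 * 7) mod 31 = 18
  7^3 mod 31 = (18 * 7) mod 31 = 2
  7^4 mod 31 = (2 * 7) mod 31 = 14
  7^5 mod 31 = (14 * 7) mod 31 = 5
  7^6 mod 31 = (5 * 7) mod 31 = 4
  7^7 mod 31 = (4 * 7) mod 31 = 28
  7^8 mod 31 = (28 * 7) mod 31 = 10
Result: shared secret = 10.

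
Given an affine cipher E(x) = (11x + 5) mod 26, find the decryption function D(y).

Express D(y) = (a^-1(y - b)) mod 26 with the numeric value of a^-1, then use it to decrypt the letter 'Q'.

Step 1: Find a^-1, the modular inverse of 11 mod 26.
Step 2: We need 11 * a^-1 = 1 (mod 26).
Step 3: 11 * 19 = 209 = 8 * 26 + 1, so a^-1 = 19.
Step 4: D(y) = 19(y - 5) mod 26.
Step 5: Apply to 'Q' (y = 16): D(16) = 19 * (16 - 5) mod 26 = 19 * 11 mod 26 = 1 -> 'B'.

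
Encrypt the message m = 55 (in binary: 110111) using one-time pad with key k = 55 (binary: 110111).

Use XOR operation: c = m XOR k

Step 1: Write out the XOR operation bit by bit:
  Message: 110111
  Key:     110111
  XOR:     000000
Step 2: Convert to decimal: 000000 = 0.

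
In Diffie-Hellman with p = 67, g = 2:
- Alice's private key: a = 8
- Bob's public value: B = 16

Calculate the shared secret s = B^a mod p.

Step 1: s = B^a mod p = 16^8 mod 67.
  16^1 mod 67 = 16
  16^2 mod 67 = (16 * 16) mod 67 = 55
  16^3 mod 67 = (55 * 16) mod 67 = 9
  16^4 mod 67 = (9 * 16) mod 67 = 10
  16^5 mod 67 = (10 * 16) mod 67 = 26
  16^6 mod 67 = (26 * 16) mod 67 = 14
  16^7 mod 67 = (14 * 16) mod 67 = 23
  16^8 mod 67 = (23 * 16) mod 67 = 33
Result: shared secret = 33.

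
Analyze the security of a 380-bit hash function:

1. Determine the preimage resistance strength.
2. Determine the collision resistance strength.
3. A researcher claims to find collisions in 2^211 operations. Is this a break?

Step 1: Preimage resistance requires brute-force of 2^380 operations.
Step 2: Collision resistance (birthday bound) = 2^(380/2) = 2^190.
Step 3: The claimed attack costs 2^211 operations.
Step 4: Since 2^211 >= 2^190, the claimed attack is no faster than the generic birthday attack, so this does not break collision resistance.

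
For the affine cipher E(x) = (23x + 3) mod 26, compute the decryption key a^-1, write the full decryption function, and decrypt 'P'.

Step 1: Find a^-1, the modular inverse of 23 mod 26.
Step 2: We need 23 * a^-1 = 1 (mod 26).
Step 3: 23 * 17 = 391 = 15 * 26 + 1, so a^-1 = 17.
Step 4: D(y) = 17(y - 3) mod 26.
Step 5: Apply to 'P' (y = 15): D(15) = 17 * (15 - 3) mod 26 = 17 * 12 mod 26 = 22 -> 'W'.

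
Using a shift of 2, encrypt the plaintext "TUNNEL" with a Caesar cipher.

Step 1: For each letter, shift forward by 2 positions (mod 26).
  T (position 19) -> position (19+2) mod 26 = 21 -> V
  U (position 20) -> position (20+2) mod 26 = 22 -> W
  N (position 13) -> position (13+2) mod 26 = 15 -> P
  N (position 13) -> position (13+2) mod 26 = 15 -> P
  E (position 4) -> position (4+2) mod 26 = 6 -> G
  L (position 11) -> position (11+2) mod 26 = 13 -> N
Result: VWPPGN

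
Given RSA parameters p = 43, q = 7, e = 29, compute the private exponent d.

Step 1: n = 43 * 7 = 301.
Step 2: phi(n) = 42 * 6 = 252.
Step 3: Find d such that 29 * d = 1 (mod 252).
Step 4: d = 29^(-1) mod 252 = 113.
Verification: 29 * 113 = 3277 = 13 * 252 + 1.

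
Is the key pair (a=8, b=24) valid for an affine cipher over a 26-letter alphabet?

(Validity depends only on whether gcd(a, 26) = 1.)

Step 1: Compute gcd(8, 26).
Step 2: gcd(8, 26) = 2.
Since gcd = 2 != 1, 8 shares a common factor with 26, so it cannot be used.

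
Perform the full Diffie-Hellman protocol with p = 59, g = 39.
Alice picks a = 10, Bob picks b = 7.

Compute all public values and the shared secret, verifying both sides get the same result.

Step 1: A = g^a mod p = 39^10 mod 59 = 53.
Step 2: B = g^b mod p = 39^7 mod 59 = 44.
Step 3: Alice computes s = B^a mod p = 44^10 mod 59 = 19.
Step 4: Bob computes s = A^b mod p = 53^7 mod 59 = 19.
Both sides agree: shared secret = 19.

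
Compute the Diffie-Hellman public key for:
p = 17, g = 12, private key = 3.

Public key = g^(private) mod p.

Step 1: A = g^a mod p = 12^3 mod 17.
  12^1 mod 17 = 12
  12^2 mod 17 = (12 * 12) mod 17 = 8
  12^3 mod 17 = (8 * 12) mod 17 = 11
Result: A = 11.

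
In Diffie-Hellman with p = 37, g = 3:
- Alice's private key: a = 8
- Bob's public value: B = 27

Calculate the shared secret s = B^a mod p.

Step 1: s = B^a mod p = 27^8 mod 37.
  27^1 mod 37 = 27
  27^2 mod 37 = (27 * 27) mod 37 = 26
  27^3 mod 37 = (26 * 27) mod 37 = 36
  27^4 mod 37 = (36 * 27) mod 37 = 10
  27^5 mod 37 = (10 * 27) mod 37 = 11
  27^6 mod 37 = (11 * 27) mod 37 = 1
  27^7 mod 37 = (1 * 27) mod 37 = 27
  27^8 mod 37 = (27 * 27) mod 37 = 26
Result: shared secret = 26.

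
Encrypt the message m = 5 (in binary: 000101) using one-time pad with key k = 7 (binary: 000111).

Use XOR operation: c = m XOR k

Step 1: Write out the XOR operation bit by bit:
  Message: 000101
  Key:     000111
  XOR:     000010
Step 2: Convert to decimal: 000010 = 2.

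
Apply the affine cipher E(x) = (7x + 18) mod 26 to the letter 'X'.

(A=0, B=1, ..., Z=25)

Step 1: Convert 'X' to number: x = 23.
Step 2: E(23) = (7 * 23 + 18) mod 26 = 179 mod 26 = 23.
Step 3: Convert 23 back to letter: X.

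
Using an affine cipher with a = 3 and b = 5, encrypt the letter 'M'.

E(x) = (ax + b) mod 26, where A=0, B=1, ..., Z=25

Step 1: Convert 'M' to number: x = 12.
Step 2: E(12) = (3 * 12 + 5) mod 26 = 41 mod 26 = 15.
Step 3: Convert 15 back to letter: P.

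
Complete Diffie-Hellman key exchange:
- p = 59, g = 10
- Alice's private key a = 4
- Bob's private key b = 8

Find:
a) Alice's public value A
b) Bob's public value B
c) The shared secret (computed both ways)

Step 1: A = g^a mod p = 10^4 mod 59 = 29.
Step 2: B = g^b mod p = 10^8 mod 59 = 15.
Step 3: Alice computes s = B^a mod p = 15^4 mod 59 = 3.
Step 4: Bob computes s = A^b mod p = 29^8 mod 59 = 3.
Both sides agree: shared secret = 3.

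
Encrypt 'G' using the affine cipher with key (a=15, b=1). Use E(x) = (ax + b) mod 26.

Step 1: Convert 'G' to number: x = 6.
Step 2: E(6) = (15 * 6 + 1) mod 26 = 91 mod 26 = 13.
Step 3: Convert 13 back to letter: N.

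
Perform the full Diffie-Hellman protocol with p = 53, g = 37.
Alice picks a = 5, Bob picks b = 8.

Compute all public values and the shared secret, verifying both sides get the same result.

Step 1: A = g^a mod p = 37^5 mod 53 = 29.
Step 2: B = g^b mod p = 37^8 mod 53 = 42.
Step 3: Alice computes s = B^a mod p = 42^5 mod 53 = 16.
Step 4: Bob computes s = A^b mod p = 29^8 mod 53 = 16.
Both sides agree: shared secret = 16.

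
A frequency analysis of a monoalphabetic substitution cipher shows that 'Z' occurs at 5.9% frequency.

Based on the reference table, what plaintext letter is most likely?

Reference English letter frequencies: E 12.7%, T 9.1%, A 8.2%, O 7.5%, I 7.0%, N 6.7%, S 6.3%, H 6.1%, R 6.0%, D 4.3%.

Step 1: The observed frequency is 5.9%.
Step 2: Compare with English frequencies:
  E: 12.7% (difference: 6.8%)
  T: 9.1% (difference: 3.2%)
  A: 8.2% (difference: 2.3%)
  O: 7.5% (difference: 1.6%)
  I: 7.0% (difference: 1.1%)
  N: 6.7% (difference: 0.8%)
  S: 6.3% (difference: 0.4%)
  H: 6.1% (difference: 0.2%)
  R: 6.0% (difference: 0.1%) <-- closest
  D: 4.3% (difference: 1.6%)
Step 3: 'Z' most likely represents 'R' (frequency 6.0%).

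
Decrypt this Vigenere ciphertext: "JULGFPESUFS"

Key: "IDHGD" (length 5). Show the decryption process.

Step 1: Key 'IDHGD' has length 5. Extended key: IDHGDIDHGDI
Step 2: Decrypt each position:
  J(9) - I(8) = 1 = B
  U(20) - D(3) = 17 = R
  L(11) - H(7) = 4 = E
  G(6) - G(6) = 0 = A
  F(5) - D(3) = 2 = C
  P(15) - I(8) = 7 = H
  E(4) - D(3) = 1 = B
  S(18) - H(7) = 11 = L
  U(20) - G(6) = 14 = O
  F(5) - D(3) = 2 = C
  S(18) - I(8) = 10 = K
Plaintext: BREACHBLOCK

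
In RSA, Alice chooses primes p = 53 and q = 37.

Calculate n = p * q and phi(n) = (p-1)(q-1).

Step 1: n = p * q = 53 * 37 = 1961.
Step 2: phi(n) = (p-1)(q-1) = 52 * 36 = 1872.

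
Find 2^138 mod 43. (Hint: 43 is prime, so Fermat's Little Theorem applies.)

Step 1: Since 43 is prime, by Fermat's Little Theorem: 2^42 = 1 (mod 43).
Step 2: Reduce exponent: 138 mod 42 = 12.
Step 3: So 2^138 = 2^12 (mod 43).
Step 4: 2^12 mod 43 = 11.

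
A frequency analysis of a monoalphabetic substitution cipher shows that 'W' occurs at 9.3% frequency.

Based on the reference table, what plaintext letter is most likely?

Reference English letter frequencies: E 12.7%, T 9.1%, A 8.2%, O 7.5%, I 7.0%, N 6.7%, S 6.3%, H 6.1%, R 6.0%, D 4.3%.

Step 1: The observed frequency is 9.3%.
Step 2: Compare with English frequencies:
  E: 12.7% (difference: 3.4%)
  T: 9.1% (difference: 0.2%) <-- closest
  A: 8.2% (difference: 1.1%)
  O: 7.5% (difference: 1.8%)
  I: 7.0% (difference: 2.3%)
  N: 6.7% (difference: 2.6%)
  S: 6.3% (difference: 3.0%)
  H: 6.1% (difference: 3.2%)
  R: 6.0% (difference: 3.3%)
  D: 4.3% (difference: 5.0%)
Step 3: 'W' most likely represents 'T' (frequency 9.1%).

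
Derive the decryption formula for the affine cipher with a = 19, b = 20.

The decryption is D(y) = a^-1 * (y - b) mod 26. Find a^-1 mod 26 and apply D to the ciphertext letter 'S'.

Step 1: Find a^-1, the modular inverse of 19 mod 26.
Step 2: We need 19 * a^-1 = 1 (mod 26).
Step 3: 19 * 11 = 209 = 8 * 26 + 1, so a^-1 = 11.
Step 4: D(y) = 11(y - 20) mod 26.
Step 5: Apply to 'S' (y = 18): D(18) = 11 * (18 - 20) mod 26 = 11 * -2 mod 26 = 4 -> 'E'.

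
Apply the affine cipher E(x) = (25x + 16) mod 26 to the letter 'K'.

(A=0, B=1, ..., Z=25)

Step 1: Convert 'K' to number: x = 10.
Step 2: E(10) = (25 * 10 + 16) mod 26 = 266 mod 26 = 6.
Step 3: Convert 6 back to letter: G.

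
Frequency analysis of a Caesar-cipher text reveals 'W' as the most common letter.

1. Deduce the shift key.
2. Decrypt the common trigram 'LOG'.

Step 1: In English, 'E' is the most frequent letter (12.7%).
Step 2: The most frequent ciphertext letter is 'W' (position 22).
Step 3: Shift = (22 - 4) mod 26 = 18.
Step 4: Decrypt 'LOG' by shifting back 18:
  L -> T
  O -> W
  G -> O
Step 5: 'LOG' decrypts to 'TWO'.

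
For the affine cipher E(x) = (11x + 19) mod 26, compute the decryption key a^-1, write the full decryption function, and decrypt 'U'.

Step 1: Find a^-1, the modular inverse of 11 mod 26.
Step 2: We need 11 * a^-1 = 1 (mod 26).
Step 3: 11 * 19 = 209 = 8 * 26 + 1, so a^-1 = 19.
Step 4: D(y) = 19(y - 19) mod 26.
Step 5: Apply to 'U' (y = 20): D(20) = 19 * (20 - 19) mod 26 = 19 * 1 mod 26 = 19 -> 'T'.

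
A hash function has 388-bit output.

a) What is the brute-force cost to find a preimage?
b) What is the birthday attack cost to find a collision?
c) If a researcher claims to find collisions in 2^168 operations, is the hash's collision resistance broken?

Step 1: Preimage resistance requires brute-force of 2^388 operations.
Step 2: Collision resistance (birthday bound) = 2^(388/2) = 2^194.
Step 3: The claimed attack costs 2^168 operations.
Step 4: Since 2^168 < 2^194, the claimed attack beats the generic birthday bound, so collision resistance is broken.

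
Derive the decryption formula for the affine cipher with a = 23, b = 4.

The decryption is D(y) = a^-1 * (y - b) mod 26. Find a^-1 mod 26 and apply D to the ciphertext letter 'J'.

Step 1: Find a^-1, the modular inverse of 23 mod 26.
Step 2: We need 23 * a^-1 = 1 (mod 26).
Step 3: 23 * 17 = 391 = 15 * 26 + 1, so a^-1 = 17.
Step 4: D(y) = 17(y - 4) mod 26.
Step 5: Apply to 'J' (y = 9): D(9) = 17 * (9 - 4) mod 26 = 17 * 5 mod 26 = 7 -> 'H'.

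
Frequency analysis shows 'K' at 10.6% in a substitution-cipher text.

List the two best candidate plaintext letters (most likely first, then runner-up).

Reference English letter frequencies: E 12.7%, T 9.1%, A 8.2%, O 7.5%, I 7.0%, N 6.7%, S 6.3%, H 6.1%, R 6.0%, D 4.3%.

Step 1: Observed frequency of 'K' is 10.6%.
Step 2: Compute distances to each reference frequency and sort:
  T (9.1%): difference = 1.5% <-- BEST
  E (12.7%): difference = 2.1% <-- RUNNER-UP
  A (8.2%): difference = 2.4%
  O (7.5%): difference = 3.1%
  I (7.0%): difference = 3.6%
Step 3: Most likely is 'T' (9.1%, diff 1.5%); second most likely is 'E' (12.7%, diff 2.1%).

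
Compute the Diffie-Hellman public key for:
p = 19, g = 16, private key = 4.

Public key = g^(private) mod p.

Step 1: A = g^a mod p = 16^4 mod 19.
  16^1 mod 19 = 16
  16^2 mod 19 = (16 * 16) mod 19 = 9
  16^3 mod 19 = (9 * 16) mod 19 = 11
  16^4 mod 19 = (11 * 16) mod 19 = 5
Result: A = 5.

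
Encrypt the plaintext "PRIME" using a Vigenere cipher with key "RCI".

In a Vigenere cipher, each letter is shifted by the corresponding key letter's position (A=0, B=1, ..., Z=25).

Step 1: Repeat key to match plaintext length:
  Plaintext: PRIME
  Key:       RCIRC
Step 2: Encrypt each letter:
  P(15) + R(17) = (15+17) mod 26 = 6 = G
  R(17) + C(2) = (17+2) mod 26 = 19 = T
  I(8) + I(8) = (8+8) mod 26 = 16 = Q
  M(12) + R(17) = (12+17) mod 26 = 3 = D
  E(4) + C(2) = (4+2) mod 26 = 6 = G
Ciphertext: GTQDG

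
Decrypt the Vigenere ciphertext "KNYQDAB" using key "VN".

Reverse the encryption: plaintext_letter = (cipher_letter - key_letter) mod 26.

Step 1: Extend key: VNVNVNV
Step 2: Decrypt each letter (c - k) mod 26:
  K(10) - V(21) = (10-21) mod 26 = 15 = P
  N(13) - N(13) = (13-13) mod 26 = 0 = A
  Y(24) - V(21) = (24-21) mod 26 = 3 = D
  Q(16) - N(13) = (16-13) mod 26 = 3 = D
  D(3) - V(21) = (3-21) mod 26 = 8 = I
  A(0) - N(13) = (0-13) mod 26 = 13 = N
  B(1) - V(21) = (1-21) mod 26 = 6 = G
Plaintext: PADDING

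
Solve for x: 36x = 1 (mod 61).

Step 1: We need x such that 36 * x = 1 (mod 61).
Step 2: Using the extended Euclidean algorithm or trial:
  36 * 39 = 1404 = 23 * 61 + 1.
Step 3: Since 1404 mod 61 = 1, the inverse is x = 39.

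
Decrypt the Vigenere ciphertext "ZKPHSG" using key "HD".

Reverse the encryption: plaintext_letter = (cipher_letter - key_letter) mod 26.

Step 1: Extend key: HDHDHD
Step 2: Decrypt each letter (c - k) mod 26:
  Z(25) - H(7) = (25-7) mod 26 = 18 = S
  K(10) - D(3) = (10-3) mod 26 = 7 = H
  P(15) - H(7) = (15-7) mod 26 = 8 = I
  H(7) - D(3) = (7-3) mod 26 = 4 = E
  S(18) - H(7) = (18-7) mod 26 = 11 = L
  G(6) - D(3) = (6-3) mod 26 = 3 = D
Plaintext: SHIELD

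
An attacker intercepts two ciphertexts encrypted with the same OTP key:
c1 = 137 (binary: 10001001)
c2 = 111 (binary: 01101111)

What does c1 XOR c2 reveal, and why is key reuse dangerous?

Step 1: c1 XOR c2 = (m1 XOR k) XOR (m2 XOR k).
Step 2: By XOR associativity/commutativity: = m1 XOR m2 XOR k XOR k = m1 XOR m2.
Step 3: 10001001 XOR 01101111 = 11100110 = 230.
Step 4: The key cancels out! An attacker learns m1 XOR m2 = 230, revealing the relationship between plaintexts.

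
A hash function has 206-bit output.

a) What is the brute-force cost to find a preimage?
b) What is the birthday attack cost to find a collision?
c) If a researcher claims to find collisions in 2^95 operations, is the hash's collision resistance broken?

Step 1: Preimage resistance requires brute-force of 2^206 operations.
Step 2: Collision resistance (birthday bound) = 2^(206/2) = 2^103.
Step 3: The claimed attack costs 2^95 operations.
Step 4: Since 2^95 < 2^103, the claimed attack beats the generic birthday bound, so collision resistance is broken.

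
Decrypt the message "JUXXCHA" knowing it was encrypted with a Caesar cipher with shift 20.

Step 1: Reverse the shift by subtracting 20 from each letter position.
  J (position 9) -> position (9-20) mod 26 = 15 -> P
  U (position 20) -> position (20-20) mod 26 = 0 -> A
  X (position 23) -> position (23-20) mod 26 = 3 -> D
  X (position 23) -> position (23-20) mod 26 = 3 -> D
  C (position 2) -> position (2-20) mod 26 = 8 -> I
  H (position 7) -> position (7-20) mod 26 = 13 -> N
  A (position 0) -> position (0-20) mod 26 = 6 -> G
Decrypted message: PADDING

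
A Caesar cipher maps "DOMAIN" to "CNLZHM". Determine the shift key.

Step 1: Compare first letters: D (position 3) -> C (position 2).
Step 2: Shift = (2 - 3) mod 26 = 25.
The shift value is 25.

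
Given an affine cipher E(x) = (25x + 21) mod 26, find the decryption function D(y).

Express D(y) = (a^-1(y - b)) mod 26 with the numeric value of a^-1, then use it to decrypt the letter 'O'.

Step 1: Find a^-1, the modular inverse of 25 mod 26.
Step 2: We need 25 * a^-1 = 1 (mod 26).
Step 3: 25 * 25 = 625 = 24 * 26 + 1, so a^-1 = 25.
Step 4: D(y) = 25(y - 21) mod 26.
Step 5: Apply to 'O' (y = 14): D(14) = 25 * (14 - 21) mod 26 = 25 * -7 mod 26 = 7 -> 'H'.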